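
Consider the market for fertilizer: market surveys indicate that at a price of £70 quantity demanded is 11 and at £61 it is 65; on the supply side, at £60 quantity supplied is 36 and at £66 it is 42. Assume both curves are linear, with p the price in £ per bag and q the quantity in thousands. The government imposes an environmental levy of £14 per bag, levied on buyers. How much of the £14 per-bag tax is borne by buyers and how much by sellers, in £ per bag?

Buyers bear £2 per bag; sellers bear £12 per bag.

Demand slope: (65 − 11)/(61 − 70) = -6, so qd = 431 − 6p.
Supply slope: (42 − 36)/(66 − 60) = 1, so qs = p − 24.
Without the tax, 431 − 6p = p − 24 gives 7p = 455, so p* = £65 and q* = 41.
With the tax collected from buyers, demand (in seller-price terms) shifts: qd = 431 − 6(p + 14).
Solving gives q = 29 with buyers paying £67 and sellers receiving £53 (the £14 wedge).
Burden on buyers: £2; on sellers: £12. (They sum to £14.)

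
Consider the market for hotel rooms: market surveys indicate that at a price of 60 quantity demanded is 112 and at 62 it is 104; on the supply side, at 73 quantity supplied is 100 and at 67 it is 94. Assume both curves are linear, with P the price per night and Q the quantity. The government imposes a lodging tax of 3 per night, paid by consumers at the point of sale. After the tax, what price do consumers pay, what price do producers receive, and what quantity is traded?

Demand slope: (104 − 112)/(62 − 60) = -4, so Qd = 352 − 4P.
Supply slope: (94 − 100)/(67 − 73) = 1, so Qs = P + 27.
Without the tax, 352 − 4P = P + 27 gives 5P = 325, so P* = 65 and Q* = 92.
With the tax collected from consumers, demand (in seller-price terms) shifts: Qd = 352 − 4(P + 3).
Solving gives Q = 89.6 with consumers paying 65.6 and producers receiving 62.6 (the 3 wedge).

Consumers pay 65.6; producers receive 62.6; quantity = 89.6.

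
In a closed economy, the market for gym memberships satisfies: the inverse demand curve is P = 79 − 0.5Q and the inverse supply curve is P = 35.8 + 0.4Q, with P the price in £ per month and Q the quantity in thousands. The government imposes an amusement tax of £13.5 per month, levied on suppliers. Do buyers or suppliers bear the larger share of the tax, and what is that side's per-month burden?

Rewrite in direct form: Qd = 158 − 2P and Qs = 2.5P − 89.5.
Without the tax, 158 − 2P = 2.5P − 89.5 gives 4.5P = 247.5, so P* = £55 and Q* = 48.
With the tax collected from suppliers, supply shifts: Qs = 2.5(P − 13.5) − 89.5.
New equilibrium: buyers pay £62.5, suppliers receive £49, Q = 33. (Wedge: Pb − Ps = 13.5.)
Per-month burden: buyers £7.5, suppliers £6.
Buyers take the larger share because demand is less price-elastic here (demand slope 2 vs supply slope 2.5).

Buyers bear the larger share: £7.5 per month.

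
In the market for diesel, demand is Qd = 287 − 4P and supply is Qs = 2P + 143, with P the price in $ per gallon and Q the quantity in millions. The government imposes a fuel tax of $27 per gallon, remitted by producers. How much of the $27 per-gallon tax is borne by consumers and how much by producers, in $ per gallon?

Consumers bear $9 per gallon; producers bear $18 per gallon.

Without the tax, 287 − 4P = 2P + 143 gives 6P = 144, so P* = $24 and Q* = 191.
With the tax collected from producers, supply shifts: Qs = 2(P − 27) + 143.
Solving gives Q = 155 with consumers paying $33 and producers receiving $6 (the $27 wedge).
Burden on consumers: $9; on producers: $18. (They sum to $27.)
The less price-elastic side of the market bears the larger share of a per-unit tax.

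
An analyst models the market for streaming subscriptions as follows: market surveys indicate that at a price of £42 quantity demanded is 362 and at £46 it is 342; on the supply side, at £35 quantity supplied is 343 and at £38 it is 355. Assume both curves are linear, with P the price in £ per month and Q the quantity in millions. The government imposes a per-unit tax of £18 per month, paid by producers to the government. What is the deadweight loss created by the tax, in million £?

Deadweight loss = £360 million.

Demand slope: (342 − 362)/(46 − 42) = -5, so Qd = 572 − 5P.
Supply slope: (355 − 343)/(38 − 35) = 4, so Qs = 4P + 203.
Without the tax, 572 − 5P = 4P + 203 gives 9P = 369, so P* = £41 and Q* = 367.
With the tax collected from producers, supply shifts: Qs = 4(P − 18) + 203.
New equilibrium: consumers pay £49, producers receive £31, Q = 327. (Wedge: Pb − Ps = 18.)
Quantity falls by |ΔQ| = |367 − 327| = 40.
DWL = ½ · t · |ΔQ| = ½ · 18 · 40 = £360.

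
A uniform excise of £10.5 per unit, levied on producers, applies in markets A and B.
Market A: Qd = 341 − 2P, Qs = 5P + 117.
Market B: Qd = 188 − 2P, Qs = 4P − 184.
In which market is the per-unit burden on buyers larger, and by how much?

Market A: pre-tax P* = £32, Q* = 277; post-tax Q = 262; per-unit burden on buyers = £7.5.
Market B: pre-tax P* = £62, Q* = 64; post-tax Q = 50; per-unit burden on buyers = £7.
Difference: £7.5 vs £7 → market A is larger by £0.5.

Market A, by £0.5.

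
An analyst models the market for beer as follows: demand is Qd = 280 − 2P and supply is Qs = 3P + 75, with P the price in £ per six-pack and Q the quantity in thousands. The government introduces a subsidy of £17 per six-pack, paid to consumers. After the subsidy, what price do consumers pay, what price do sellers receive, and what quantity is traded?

Consumers pay £30.8; sellers receive £47.8; quantity = 218.4.

Before the subsidy: set 280 − 2P = 3P + 75 → P* = £41, Q* = 198.
With a per-unit subsidy paid to consumers, each effectively pays P − 17, so demand becomes Qd = 280 − 2(P − 17).
New equilibrium: consumers pay £30.8, sellers receive £47.8, Q = 218.4. (Wedge: Pb − Ps = −17.)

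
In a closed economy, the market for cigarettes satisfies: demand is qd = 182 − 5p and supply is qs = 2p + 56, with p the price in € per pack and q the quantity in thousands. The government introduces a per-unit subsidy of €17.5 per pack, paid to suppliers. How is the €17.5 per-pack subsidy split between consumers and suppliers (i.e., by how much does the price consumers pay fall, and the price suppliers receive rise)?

Consumers gain €5 per pack; suppliers gain €12.5 per pack.

Without the subsidy, 182 − 5p = 2p + 56 gives 7p = 126, so p* = €18 and q* = 92.
With a per-unit subsidy paid to suppliers, each receives p + 17.5 per unit sold, so supply becomes qs = 2(p + 17.5) + 56.
Solving gives q = 117 with consumers paying €13 and suppliers receiving €30.5 (the €17.5 wedge).
Gain to consumers: €5; to suppliers: €12.5. (They sum to €17.5.)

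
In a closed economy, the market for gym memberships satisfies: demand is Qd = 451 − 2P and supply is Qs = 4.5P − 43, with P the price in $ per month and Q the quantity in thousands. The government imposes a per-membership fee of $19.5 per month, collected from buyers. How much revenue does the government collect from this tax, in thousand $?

Before the tax: set 451 − 2P = 4.5P − 43 → P* = $76, Q* = 299.
With the tax collected from buyers, demand (in seller-price terms) shifts: Qd = 451 − 2(P + 19.5).
Solving gives Q = 272 with buyers paying $89.5 and suppliers receiving $70 (the $19.5 wedge).
Revenue = t · Q = 19.5 · 272 = $5304.

Tax revenue = $5304 thousand.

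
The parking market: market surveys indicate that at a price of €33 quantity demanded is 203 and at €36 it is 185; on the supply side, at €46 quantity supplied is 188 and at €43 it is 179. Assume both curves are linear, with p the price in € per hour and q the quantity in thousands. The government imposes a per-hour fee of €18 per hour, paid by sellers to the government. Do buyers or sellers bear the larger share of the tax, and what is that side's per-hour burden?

Demand slope: (185 − 203)/(36 − 33) = -6, so qd = 401 − 6p.
Supply slope: (179 − 188)/(43 − 46) = 3, so qs = 3p + 50.
Before the tax: set 401 − 6p = 3p + 50 → p* = €39, q* = 167.
With the tax collected from sellers, supply shifts: qs = 3(p − 18) + 50.
Solving gives q = 131 with buyers paying €45 and sellers receiving €27 (the €18 wedge).
Per-hour burden: buyers €6, sellers €12.
Sellers take the larger share because supply is less price-elastic here (demand slope 6 vs supply slope 3).
The less price-elastic side of the market bears the larger share of a per-unit tax.

Sellers bear the larger share: €12 per hour.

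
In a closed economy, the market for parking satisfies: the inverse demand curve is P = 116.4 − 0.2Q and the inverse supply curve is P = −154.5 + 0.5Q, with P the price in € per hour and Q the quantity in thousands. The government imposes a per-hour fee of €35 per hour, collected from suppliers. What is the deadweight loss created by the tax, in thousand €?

Rewrite in direct form: Qd = 582 − 5P and Qs = 2P + 309.
Without the tax, 582 − 5P = 2P + 309 gives 7P = 273, so P* = €39 and Q* = 387.
With the tax collected from suppliers, supply shifts: Qs = 2(P − 35) + 309.
Solving gives Q = 337 with consumers paying €49 and suppliers receiving €14 (the €35 wedge).
Quantity falls by |ΔQ| = |387 − 337| = 50.
DWL = ½ · t · |ΔQ| = ½ · 35 · 50 = €875.

Deadweight loss = €875 thousand.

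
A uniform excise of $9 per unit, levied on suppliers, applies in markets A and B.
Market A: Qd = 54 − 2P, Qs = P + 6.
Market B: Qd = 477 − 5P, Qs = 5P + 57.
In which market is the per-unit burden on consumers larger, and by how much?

Market A: pre-tax P* = $16, Q* = 22; post-tax Q = 16; per-unit burden on consumers = $3.
Market B: pre-tax P* = $42, Q* = 267; post-tax Q = 244.5; per-unit burden on consumers = $4.5.
Difference: $3 vs $4.5 → market B is larger by $1.5.

Market B, by $1.5.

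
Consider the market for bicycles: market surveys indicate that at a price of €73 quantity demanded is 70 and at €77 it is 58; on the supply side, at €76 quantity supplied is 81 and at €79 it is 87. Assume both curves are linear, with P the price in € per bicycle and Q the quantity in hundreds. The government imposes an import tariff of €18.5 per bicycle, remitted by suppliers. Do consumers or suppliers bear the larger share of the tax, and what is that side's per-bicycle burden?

Demand slope: (58 − 70)/(77 − 73) = -3, so Qd = 289 − 3P.
Supply slope: (87 − 81)/(79 − 76) = 2, so Qs = 2P − 71.
Without the tax, 289 − 3P = 2P − 71 gives 5P = 360, so P* = €72 and Q* = 73.
With the tax collected from suppliers, supply shifts: Qs = 2(P − 18.5) − 71.
Solving gives Q = 50.8 with consumers paying €79.4 and suppliers receiving €60.9 (the €18.5 wedge).
Per-bicycle burden: consumers €7.4, suppliers €11.1.
Suppliers take the larger share because supply is less price-elastic here (demand slope 3 vs supply slope 2).
The less price-elastic side of the market bears the larger share of a per-unit tax.

Suppliers bear the larger share: €11.1 per bicycle.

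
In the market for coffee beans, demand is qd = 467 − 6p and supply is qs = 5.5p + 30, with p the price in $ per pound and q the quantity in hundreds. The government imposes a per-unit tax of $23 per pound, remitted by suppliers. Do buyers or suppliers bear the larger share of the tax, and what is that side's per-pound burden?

Before the tax: set 467 − 6p = 5.5p + 30 → p* = $38, q* = 239.
With the tax collected from suppliers, supply shifts: qs = 5.5(p − 23) + 30.
Solving gives q = 173 with buyers paying $49 and suppliers receiving $26 (the $23 wedge).
Per-pound burden: buyers $11, suppliers $12.
Suppliers take the larger share because supply is less price-elastic here (demand slope 6 vs supply slope 5.5).

Suppliers bear the larger share: $12 per pound.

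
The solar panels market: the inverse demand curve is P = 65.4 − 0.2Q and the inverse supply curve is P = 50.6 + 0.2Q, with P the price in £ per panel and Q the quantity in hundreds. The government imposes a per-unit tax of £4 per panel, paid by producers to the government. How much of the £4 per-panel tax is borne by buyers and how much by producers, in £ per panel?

Buyers bear £2 per panel; producers bear £2 per panel.

Rewrite in direct form: Qd = 327 − 5P and Qs = 5P − 253.
Before the tax: set 327 − 5P = 5P − 253 → P* = £58, Q* = 37.
With the tax collected from producers, supply shifts: Qs = 5(P − 4) − 253.
New equilibrium: buyers pay £60, producers receive £56, Q = 27. (Wedge: Pb − Ps = 4.)
Burden on buyers: £2; on producers: £2. (They sum to £4.)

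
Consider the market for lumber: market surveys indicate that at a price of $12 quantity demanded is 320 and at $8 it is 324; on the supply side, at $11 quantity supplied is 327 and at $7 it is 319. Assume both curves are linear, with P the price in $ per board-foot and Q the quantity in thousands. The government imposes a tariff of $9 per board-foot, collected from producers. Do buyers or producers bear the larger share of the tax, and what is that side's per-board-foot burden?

Demand slope: (324 − 320)/(8 − 12) = -1, so Qd = 332 − P.
Supply slope: (319 − 327)/(7 − 11) = 2, so Qs = 2P + 305.
Without the tax, 332 − P = 2P + 305 gives 3P = 27, so P* = $9 and Q* = 323.
With the tax collected from producers, supply shifts: Qs = 2(P − 9) + 305.
New equilibrium: buyers pay $15, producers receive $6, Q = 317. (Wedge: Pb − Ps = 9.)
Per-board-foot burden: buyers $6, producers $3.
Buyers take the larger share because demand is less price-elastic here (demand slope 1 vs supply slope 2).

Buyers bear the larger share: $6 per board-foot.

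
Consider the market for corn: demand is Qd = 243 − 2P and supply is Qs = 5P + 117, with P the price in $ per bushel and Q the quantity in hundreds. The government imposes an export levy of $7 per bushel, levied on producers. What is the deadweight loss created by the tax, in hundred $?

Deadweight loss = $35 hundred.

Without the tax, 243 − 2P = 5P + 117 gives 7P = 126, so P* = $18 and Q* = 207.
With the tax collected from producers, supply shifts: Qs = 5(P − 7) + 117.
New equilibrium: buyers pay $23, producers receive $16, Q = 197. (Wedge: Pb − Ps = 7.)
Quantity falls by |ΔQ| = |207 − 197| = 10.
DWL = ½ · t · |ΔQ| = ½ · 7 · 10 = $35.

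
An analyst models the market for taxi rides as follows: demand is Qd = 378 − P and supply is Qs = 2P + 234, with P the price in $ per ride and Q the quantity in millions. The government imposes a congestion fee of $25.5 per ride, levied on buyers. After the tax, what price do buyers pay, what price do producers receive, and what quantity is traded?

Buyers pay $65; producers receive $39.5; quantity = 313.

Before the tax: set 378 − P = 2P + 234 → P* = $48, Q* = 330.
With the tax collected from buyers, demand (in seller-price terms) shifts: Qd = 378 − (P + 25.5).
New equilibrium: buyers pay $65, producers receive $39.5, Q = 313. (Wedge: Pb − Ps = 25.5.)
The less price-elastic side of the market bears the larger share of a per-unit tax.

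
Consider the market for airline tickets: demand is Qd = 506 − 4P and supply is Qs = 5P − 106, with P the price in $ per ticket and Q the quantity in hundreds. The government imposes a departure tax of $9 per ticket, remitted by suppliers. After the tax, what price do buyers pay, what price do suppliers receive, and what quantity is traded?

Buyers pay $73; suppliers receive $64; quantity = 214.

Without the tax, 506 − 4P = 5P − 106 gives 9P = 612, so P* = $68 and Q* = 234.
With the tax collected from suppliers, supply shifts: Qs = 5(P − 9) − 106.
New equilibrium: buyers pay $73, suppliers receive $64, Q = 214. (Wedge: Pb − Ps = 9.)
The less price-elastic side of the market bears the larger share of a per-unit tax.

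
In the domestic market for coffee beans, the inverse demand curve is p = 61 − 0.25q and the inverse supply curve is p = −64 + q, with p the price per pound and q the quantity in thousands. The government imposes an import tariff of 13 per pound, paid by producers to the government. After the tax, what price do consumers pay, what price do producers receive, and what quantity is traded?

Consumers pay 38.6; producers receive 25.6; quantity = 89.6.

Inverting to q(p) form: qd = 244 − 4p; qs = p + 64.
Before the tax: set 244 − 4p = p + 64 → p* = 36, q* = 100.
With the tax collected from producers, supply shifts: qs = (p − 13) + 64.
Solving gives q = 89.6 with consumers paying 38.6 and producers receiving 25.6 (the 13 wedge).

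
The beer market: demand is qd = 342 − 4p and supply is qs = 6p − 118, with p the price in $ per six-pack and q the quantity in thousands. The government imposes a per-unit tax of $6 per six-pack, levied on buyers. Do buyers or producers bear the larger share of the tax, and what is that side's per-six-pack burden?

Buyers bear the larger share: $3.6 per six-pack.

Without the tax, 342 − 4p = 6p − 118 gives 10p = 460, so p* = $46 and q* = 158.
With the tax collected from buyers, demand (in seller-price terms) shifts: qd = 342 − 4(p + 6).
Solving gives q = 143.6 with buyers paying $49.6 and producers receiving $43.6 (the $6 wedge).
Per-six-pack burden: buyers $3.6, producers $2.4.
Buyers take the larger share because demand is less price-elastic here (demand slope 4 vs supply slope 6).
The less price-elastic side of the market bears the larger share of a per-unit tax.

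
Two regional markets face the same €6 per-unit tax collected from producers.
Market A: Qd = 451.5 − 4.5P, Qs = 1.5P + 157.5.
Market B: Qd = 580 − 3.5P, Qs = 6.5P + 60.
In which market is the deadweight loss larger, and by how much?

Market B, by €20.7.

Market A: pre-tax P* = €49, Q* = 231; post-tax Q = 224.25; deadweight loss = €20.25.
Market B: pre-tax P* = €52, Q* = 398; post-tax Q = 384.35; deadweight loss = €40.95.
Difference: €20.25 vs €40.95 → market B is larger by €20.7.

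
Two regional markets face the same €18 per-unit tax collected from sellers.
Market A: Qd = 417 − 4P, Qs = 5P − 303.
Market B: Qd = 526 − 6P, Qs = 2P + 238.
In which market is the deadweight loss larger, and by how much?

Market A, by €117.

Market A: pre-tax P* = €80, Q* = 97; post-tax Q = 57; deadweight loss = €360.
Market B: pre-tax P* = €36, Q* = 310; post-tax Q = 283; deadweight loss = €243.
Difference: €360 vs €243 → market A is larger by €117.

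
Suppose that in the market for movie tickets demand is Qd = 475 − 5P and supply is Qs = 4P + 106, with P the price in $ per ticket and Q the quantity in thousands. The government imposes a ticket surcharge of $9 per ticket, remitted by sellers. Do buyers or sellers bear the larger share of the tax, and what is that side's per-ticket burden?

Sellers bear the larger share: $5 per ticket.

Before the tax: set 475 − 5P = 4P + 106 → P* = $41, Q* = 270.
With the tax collected from sellers, supply shifts: Qs = 4(P − 9) + 106.
Solving gives Q = 250 with buyers paying $45 and sellers receiving $36 (the $9 wedge).
Per-ticket burden: buyers $4, sellers $5.
Sellers take the larger share because supply is less price-elastic here (demand slope 5 vs supply slope 4).
The less price-elastic side of the market bears the larger share of a per-unit tax.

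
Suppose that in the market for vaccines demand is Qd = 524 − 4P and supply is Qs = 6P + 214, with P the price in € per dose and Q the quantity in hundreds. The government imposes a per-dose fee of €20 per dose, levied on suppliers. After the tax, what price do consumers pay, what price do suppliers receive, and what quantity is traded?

Before the tax: set 524 − 4P = 6P + 214 → P* = €31, Q* = 400.
With the tax collected from suppliers, supply shifts: Qs = 6(P − 20) + 214.
Solving gives Q = 352 with consumers paying €43 and suppliers receiving €23 (the €20 wedge).

Consumers pay €43; suppliers receive €23; quantity = 352.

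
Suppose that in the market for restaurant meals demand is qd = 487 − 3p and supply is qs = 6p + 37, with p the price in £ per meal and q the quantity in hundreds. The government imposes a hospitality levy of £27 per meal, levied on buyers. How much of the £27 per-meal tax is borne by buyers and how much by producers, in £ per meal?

Buyers bear £18 per meal; producers bear £9 per meal.

Before the tax: set 487 − 3p = 6p + 37 → p* = £50, q* = 337.
With the tax collected from buyers, demand (in seller-price terms) shifts: qd = 487 − 3(p + 27).
New equilibrium: buyers pay £68, producers receive £41, q = 283. (Wedge: pb − ps = 27.)
Burden on buyers: £18; on producers: £9. (They sum to £27.)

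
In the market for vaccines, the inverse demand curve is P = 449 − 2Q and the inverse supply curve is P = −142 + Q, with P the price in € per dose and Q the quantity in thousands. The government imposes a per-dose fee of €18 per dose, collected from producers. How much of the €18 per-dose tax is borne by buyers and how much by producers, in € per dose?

Inverting to Q(P) form: Qd = 224.5 − 0.5P; Qs = P + 142.
Before the tax: set 224.5 − 0.5P = P + 142 → P* = €55, Q* = 197.
With the tax collected from producers, supply shifts: Qs = (P − 18) + 142.
New equilibrium: buyers pay €67, producers receive €49, Q = 191. (Wedge: Pb − Ps = 18.)
Burden on buyers: €12; on producers: €6. (They sum to €18.)

Buyers bear €12 per dose; producers bear €6 per dose.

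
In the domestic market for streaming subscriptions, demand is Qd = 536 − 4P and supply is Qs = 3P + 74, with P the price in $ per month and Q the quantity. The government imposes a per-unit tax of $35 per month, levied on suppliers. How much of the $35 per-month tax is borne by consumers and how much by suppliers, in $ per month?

Before the tax: set 536 − 4P = 3P + 74 → P* = $66, Q* = 272.
With the tax collected from suppliers, supply shifts: Qs = 3(P − 35) + 74.
New equilibrium: consumers pay $81, suppliers receive $46, Q = 212. (Wedge: Pb − Ps = 35.)
Burden on consumers: $15; on suppliers: $20. (They sum to $35.)

Consumers bear $15 per month; suppliers bear $20 per month.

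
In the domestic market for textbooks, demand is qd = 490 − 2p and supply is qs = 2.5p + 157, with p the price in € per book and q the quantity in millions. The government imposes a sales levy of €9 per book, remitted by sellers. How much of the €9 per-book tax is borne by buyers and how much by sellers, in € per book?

Without the tax, 490 − 2p = 2.5p + 157 gives 4.5p = 333, so p* = €74 and q* = 342.
With the tax collected from sellers, supply shifts: qs = 2.5(p − 9) + 157.
Solving gives q = 332 with buyers paying €79 and sellers receiving €70 (the €9 wedge).
Burden on buyers: €5; on sellers: €4. (They sum to €9.)

Buyers bear €5 per book; sellers bear €4 per book.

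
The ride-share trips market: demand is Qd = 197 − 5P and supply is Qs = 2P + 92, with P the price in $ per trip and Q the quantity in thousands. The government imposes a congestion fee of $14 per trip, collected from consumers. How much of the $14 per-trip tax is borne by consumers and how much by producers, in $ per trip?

Consumers bear $4 per trip; producers bear $10 per trip.

Without the tax, 197 − 5P = 2P + 92 gives 7P = 105, so P* = $15 and Q* = 122.
With the tax collected from consumers, demand (in seller-price terms) shifts: Qd = 197 − 5(P + 14).
New equilibrium: consumers pay $19, producers receive $5, Q = 102. (Wedge: Pb − Ps = 14.)
Burden on consumers: $4; on producers: $10. (They sum to $14.)
The less price-elastic side of the market bears the larger share of a per-unit tax.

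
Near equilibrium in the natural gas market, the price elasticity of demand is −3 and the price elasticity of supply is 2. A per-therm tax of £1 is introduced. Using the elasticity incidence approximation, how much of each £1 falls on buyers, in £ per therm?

Incidence ratio: buyers' share ≈ εs / (εs + |εd|) = 2 / (2 + 3) = 0.4.
So buyers bear ≈ 0.4 × £1 = £0.4; producers bear £0.6.

Buyers bear ≈ £0.4 per therm.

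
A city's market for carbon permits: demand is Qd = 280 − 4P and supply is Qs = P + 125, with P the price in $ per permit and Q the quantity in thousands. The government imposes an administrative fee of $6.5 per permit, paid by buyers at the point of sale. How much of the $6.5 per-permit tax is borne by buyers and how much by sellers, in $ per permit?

Before the tax: set 280 − 4P = P + 125 → P* = $31, Q* = 156.
With the tax collected from buyers, demand (in seller-price terms) shifts: Qd = 280 − 4(P + 6.5).
New equilibrium: buyers pay $32.3, sellers receive $25.8, Q = 150.8. (Wedge: Pb − Ps = 6.5.)
Burden on buyers: $1.3; on sellers: $5.2. (They sum to $6.5.)

Buyers bear $1.3 per permit; sellers bear $5.2 per permit.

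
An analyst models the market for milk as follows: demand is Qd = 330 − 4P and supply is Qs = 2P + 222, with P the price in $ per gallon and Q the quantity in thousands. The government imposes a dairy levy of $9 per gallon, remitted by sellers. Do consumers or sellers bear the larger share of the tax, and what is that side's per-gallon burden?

Before the tax: set 330 − 4P = 2P + 222 → P* = $18, Q* = 258.
With the tax collected from sellers, supply shifts: Qs = 2(P − 9) + 222.
Solving gives Q = 246 with consumers paying $21 and sellers receiving $12 (the $9 wedge).
Per-gallon burden: consumers $3, sellers $6.
Sellers take the larger share because supply is less price-elastic here (demand slope 4 vs supply slope 2).

Sellers bear the larger share: $6 per gallon.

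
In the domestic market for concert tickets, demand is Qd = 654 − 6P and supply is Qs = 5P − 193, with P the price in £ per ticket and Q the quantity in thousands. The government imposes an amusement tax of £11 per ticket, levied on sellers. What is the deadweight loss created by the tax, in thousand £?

Deadweight loss = £165 thousand.

Without the tax, 654 − 6P = 5P − 193 gives 11P = 847, so P* = £77 and Q* = 192.
With the tax collected from sellers, supply shifts: Qs = 5(P − 11) − 193.
New equilibrium: consumers pay £82, sellers receive £71, Q = 162. (Wedge: Pb − Ps = 11.)
Quantity falls by |ΔQ| = |192 − 162| = 30.
DWL = ½ · t · |ΔQ| = ½ · 11 · 30 = £165.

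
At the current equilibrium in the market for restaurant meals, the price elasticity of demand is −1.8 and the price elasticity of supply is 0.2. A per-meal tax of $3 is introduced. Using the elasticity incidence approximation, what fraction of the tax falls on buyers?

Incidence ratio: buyers' share ≈ εs / (εs + |εd|) = 0.2 / (0.2 + 1.8) = 0.1.
Supply is the less elastic side, so buyers bear the smaller share.

Buyers' share ≈ 0.1.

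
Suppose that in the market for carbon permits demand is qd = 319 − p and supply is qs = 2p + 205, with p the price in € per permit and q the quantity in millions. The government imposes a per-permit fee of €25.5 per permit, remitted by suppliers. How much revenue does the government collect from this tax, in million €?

Without the tax, 319 − p = 2p + 205 gives 3p = 114, so p* = €38 and q* = 281.
With the tax collected from suppliers, supply shifts: qs = 2(p − 25.5) + 205.
Solving gives q = 264 with buyers paying €55 and suppliers receiving €29.5 (the €25.5 wedge).
Revenue = t · Q = 25.5 · 264 = €6732.

Tax revenue = €6732 million.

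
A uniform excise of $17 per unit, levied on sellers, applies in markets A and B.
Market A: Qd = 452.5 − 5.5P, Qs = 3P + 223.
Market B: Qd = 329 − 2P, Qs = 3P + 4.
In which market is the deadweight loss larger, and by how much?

Market A, by $107.1.

Market A: pre-tax P* = $27, Q* = 304; post-tax Q = 271; deadweight loss = $280.5.
Market B: pre-tax P* = $65, Q* = 199; post-tax Q = 178.6; deadweight loss = $173.4.
Difference: $280.5 vs $173.4 → market A is larger by $107.1.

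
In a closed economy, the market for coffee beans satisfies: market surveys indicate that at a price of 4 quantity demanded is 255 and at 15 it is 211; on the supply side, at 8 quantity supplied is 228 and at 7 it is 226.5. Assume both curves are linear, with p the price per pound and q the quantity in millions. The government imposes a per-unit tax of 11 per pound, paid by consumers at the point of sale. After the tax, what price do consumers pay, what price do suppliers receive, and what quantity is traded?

Demand slope: (211 − 255)/(15 − 4) = -4, so qd = 271 − 4p.
Supply slope: (226.5 − 228)/(7 − 8) = 1.5, so qs = 1.5p + 216.
Before the tax: set 271 − 4p = 1.5p + 216 → p* = 10, q* = 231.
With the tax collected from consumers, demand (in seller-price terms) shifts: qd = 271 − 4(p + 11).
Solving gives q = 219 with consumers paying 13 and suppliers receiving 2 (the 11 wedge).

Consumers pay 13; suppliers receive 2; quantity = 219.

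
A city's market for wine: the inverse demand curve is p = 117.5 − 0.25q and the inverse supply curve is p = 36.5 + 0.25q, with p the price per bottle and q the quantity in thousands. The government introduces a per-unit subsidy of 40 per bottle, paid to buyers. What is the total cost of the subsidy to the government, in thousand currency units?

Inverting to q(p) form: qd = 470 − 4p; qs = 4p − 146.
Before the subsidy: set 470 − 4p = 4p − 146 → p* = 77, q* = 162.
With a per-unit subsidy paid to buyers, each effectively pays p − 40, so demand becomes qd = 470 − 4(p − 40).
Solving gives q = 242 with buyers paying 57 and producers receiving 97 (the 40 wedge).
Outlay = t · Q = 40 · 242 = 9680.

Government outlay = 9680 thousand.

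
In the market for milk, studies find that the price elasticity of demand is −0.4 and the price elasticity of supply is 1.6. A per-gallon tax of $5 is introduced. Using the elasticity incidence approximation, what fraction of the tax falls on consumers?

Consumers' share ≈ 0.8.

Incidence ratio: consumers' share ≈ εs / (εs + |εd|) = 1.6 / (1.6 + 0.4) = 0.8.
Supply is the more elastic side, so consumers bear the larger share.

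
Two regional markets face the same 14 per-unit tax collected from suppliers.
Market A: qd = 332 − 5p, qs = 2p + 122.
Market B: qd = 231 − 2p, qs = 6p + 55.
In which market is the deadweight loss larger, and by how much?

Market A: pre-tax p* = 30, q* = 182; post-tax q = 162; deadweight loss = 140.
Market B: pre-tax p* = 22, q* = 187; post-tax q = 166; deadweight loss = 147.
Difference: 140 vs 147 → market B is larger by 7.

Market B, by 7.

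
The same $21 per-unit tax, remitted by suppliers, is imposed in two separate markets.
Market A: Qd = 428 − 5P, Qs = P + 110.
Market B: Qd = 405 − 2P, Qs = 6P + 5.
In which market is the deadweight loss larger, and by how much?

Market A: pre-tax P* = $53, Q* = 163; post-tax Q = 145.5; deadweight loss = $183.75.
Market B: pre-tax P* = $50, Q* = 305; post-tax Q = 273.5; deadweight loss = $330.75.
Difference: $183.75 vs $330.75 → market B is larger by $147.

Market B, by $147.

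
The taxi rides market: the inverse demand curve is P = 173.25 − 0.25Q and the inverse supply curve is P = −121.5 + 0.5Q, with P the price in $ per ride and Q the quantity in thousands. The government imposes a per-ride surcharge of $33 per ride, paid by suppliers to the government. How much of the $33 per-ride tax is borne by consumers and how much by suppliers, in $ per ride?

Consumers bear $11 per ride; suppliers bear $22 per ride.

Inverting to Q(P) form: Qd = 693 − 4P; Qs = 2P + 243.
Without the tax, 693 − 4P = 2P + 243 gives 6P = 450, so P* = $75 and Q* = 393.
With the tax collected from suppliers, supply shifts: Qs = 2(P − 33) + 243.
Solving gives Q = 349 with consumers paying $86 and suppliers receiving $53 (the $33 wedge).
Burden on consumers: $11; on suppliers: $22. (They sum to $33.)
The less price-elastic side of the market bears the larger share of a per-unit tax.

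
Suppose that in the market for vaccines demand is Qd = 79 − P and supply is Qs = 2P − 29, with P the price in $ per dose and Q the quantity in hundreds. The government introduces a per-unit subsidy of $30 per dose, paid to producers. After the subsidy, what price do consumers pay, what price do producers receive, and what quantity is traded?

Consumers pay $16; producers receive $46; quantity = 63.

Without the subsidy, 79 − P = 2P − 29 gives 3P = 108, so P* = $36 and Q* = 43.
With a per-unit subsidy paid to producers, each receives P + 30 per unit sold, so supply becomes Qs = 2(P + 30) − 29.
Solving gives Q = 63 with consumers paying $16 and producers receiving $46 (the $30 wedge).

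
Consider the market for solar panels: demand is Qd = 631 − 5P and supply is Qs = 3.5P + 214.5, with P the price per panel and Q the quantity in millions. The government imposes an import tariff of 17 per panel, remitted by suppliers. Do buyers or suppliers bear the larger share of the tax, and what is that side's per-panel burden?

Suppliers bear the larger share: 10 per panel.

Before the tax: set 631 − 5P = 3.5P + 214.5 → P* = 49, Q* = 386.
With the tax collected from suppliers, supply shifts: Qs = 3.5(P − 17) + 214.5.
Solving gives Q = 351 with buyers paying 56 and suppliers receiving 39 (the 17 wedge).
Per-panel burden: buyers 7, suppliers 10.
Suppliers take the larger share because supply is less price-elastic here (demand slope 5 vs supply slope 3.5).
The less price-elastic side of the market bears the larger share of a per-unit tax.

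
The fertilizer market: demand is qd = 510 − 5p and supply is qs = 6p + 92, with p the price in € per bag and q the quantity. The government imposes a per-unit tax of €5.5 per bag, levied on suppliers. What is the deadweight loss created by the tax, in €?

Deadweight loss = €41.25.

Before the tax: set 510 − 5p = 6p + 92 → p* = €38, q* = 320.
With the tax collected from suppliers, supply shifts: qs = 6(p − 5.5) + 92.
New equilibrium: consumers pay €41, suppliers receive €35.5, q = 305. (Wedge: pb − ps = 5.5.)
Quantity falls by |ΔQ| = |320 − 305| = 15.
DWL = ½ · t · |ΔQ| = ½ · 5.5 · 15 = €41.25.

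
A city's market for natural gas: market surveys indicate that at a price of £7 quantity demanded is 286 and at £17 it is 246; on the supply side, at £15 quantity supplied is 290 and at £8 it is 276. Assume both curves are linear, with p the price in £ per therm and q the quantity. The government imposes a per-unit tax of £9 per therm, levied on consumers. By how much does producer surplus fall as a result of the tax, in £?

Producer surplus falls by £1632.

Demand slope: (246 − 286)/(17 − 7) = -4, so qd = 314 − 4p.
Supply slope: (276 − 290)/(8 − 15) = 2, so qs = 2p + 260.
Without the tax, 314 − 4p = 2p + 260 gives 6p = 54, so p* = £9 and q* = 278.
With the tax collected from consumers, demand (in seller-price terms) shifts: qd = 314 − 4(p + 9).
Solving gives q = 266 with consumers paying £12 and suppliers receiving £3 (the £9 wedge).
ΔPS is the trapezoid between Q = 266 and Q = 278 of height £6: ½ · (278 + 266) · 6 = £1632.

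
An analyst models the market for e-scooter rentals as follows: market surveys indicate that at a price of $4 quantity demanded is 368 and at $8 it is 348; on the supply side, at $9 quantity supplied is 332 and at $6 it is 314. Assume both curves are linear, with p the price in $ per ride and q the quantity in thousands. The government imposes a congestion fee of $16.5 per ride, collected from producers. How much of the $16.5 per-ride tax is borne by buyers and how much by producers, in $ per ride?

Buyers bear $9 per ride; producers bear $7.5 per ride.

Demand slope: (348 − 368)/(8 − 4) = -5, so qd = 388 − 5p.
Supply slope: (314 − 332)/(6 − 9) = 6, so qs = 6p + 278.
Without the tax, 388 − 5p = 6p + 278 gives 11p = 110, so p* = $10 and q* = 338.
With the tax collected from producers, supply shifts: qs = 6(p − 16.5) + 278.
Solving gives q = 293 with buyers paying $19 and producers receiving $2.5 (the $16.5 wedge).
Burden on buyers: $9; on producers: $7.5. (They sum to $16.5.)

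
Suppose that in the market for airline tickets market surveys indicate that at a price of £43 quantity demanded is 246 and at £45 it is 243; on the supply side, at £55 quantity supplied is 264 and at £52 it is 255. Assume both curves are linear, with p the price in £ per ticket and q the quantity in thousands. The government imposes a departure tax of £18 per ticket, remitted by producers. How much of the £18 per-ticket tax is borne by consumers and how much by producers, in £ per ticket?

Demand slope: (243 − 246)/(45 − 43) = -1.5, so qd = 310.5 − 1.5p.
Supply slope: (255 − 264)/(52 − 55) = 3, so qs = 3p + 99.
Before the tax: set 310.5 − 1.5p = 3p + 99 → p* = £47, q* = 240.
With the tax collected from producers, supply shifts: qs = 3(p − 18) + 99.
Solving gives q = 222 with consumers paying £59 and producers receiving £41 (the £18 wedge).
Burden on consumers: £12; on producers: £6. (They sum to £18.)

Consumers bear £12 per ticket; producers bear £6 per ticket.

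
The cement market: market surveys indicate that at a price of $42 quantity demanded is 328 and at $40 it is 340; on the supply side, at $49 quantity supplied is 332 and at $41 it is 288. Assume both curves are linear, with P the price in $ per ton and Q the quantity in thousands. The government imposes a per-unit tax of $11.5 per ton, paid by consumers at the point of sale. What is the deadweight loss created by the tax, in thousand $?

Deadweight loss = $189.75 thousand.

Demand slope: (340 − 328)/(40 − 42) = -6, so Qd = 580 − 6P.
Supply slope: (288 − 332)/(41 − 49) = 5.5, so Qs = 5.5P + 62.5.
Without the tax, 580 − 6P = 5.5P + 62.5 gives 11.5P = 517.5, so P* = $45 and Q* = 310.
With the tax collected from consumers, demand (in seller-price terms) shifts: Qd = 580 − 6(P + 11.5).
Solving gives Q = 277 with consumers paying $50.5 and suppliers receiving $39 (the $11.5 wedge).
Quantity falls by |ΔQ| = |310 − 277| = 33.
DWL = ½ · t · |ΔQ| = ½ · 11.5 · 33 = $189.75.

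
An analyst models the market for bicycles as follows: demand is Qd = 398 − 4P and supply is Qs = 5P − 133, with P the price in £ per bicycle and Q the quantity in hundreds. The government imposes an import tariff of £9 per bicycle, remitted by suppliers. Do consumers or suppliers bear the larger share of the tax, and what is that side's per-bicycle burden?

Consumers bear the larger share: £5 per bicycle.

Before the tax: set 398 − 4P = 5P − 133 → P* = £59, Q* = 162.
With the tax collected from suppliers, supply shifts: Qs = 5(P − 9) − 133.
Solving gives Q = 142 with consumers paying £64 and suppliers receiving £55 (the £9 wedge).
Per-bicycle burden: consumers £5, suppliers £4.
Consumers take the larger share because demand is less price-elastic here (demand slope 4 vs supply slope 5).
The less price-elastic side of the market bears the larger share of a per-unit tax.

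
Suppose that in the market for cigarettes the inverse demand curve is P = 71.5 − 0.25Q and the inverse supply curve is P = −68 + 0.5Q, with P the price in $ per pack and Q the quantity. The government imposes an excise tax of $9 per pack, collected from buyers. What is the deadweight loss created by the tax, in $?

Deadweight loss = $54.

Rewrite in direct form: Qd = 286 − 4P and Qs = 2P + 136.
Without the tax, 286 − 4P = 2P + 136 gives 6P = 150, so P* = $25 and Q* = 186.
With the tax collected from buyers, demand (in seller-price terms) shifts: Qd = 286 − 4(P + 9).
New equilibrium: buyers pay $28, sellers receive $19, Q = 174. (Wedge: Pb − Ps = 9.)
Quantity falls by |ΔQ| = |186 − 174| = 12.
DWL = ½ · t · |ΔQ| = ½ · 9 · 12 = $54.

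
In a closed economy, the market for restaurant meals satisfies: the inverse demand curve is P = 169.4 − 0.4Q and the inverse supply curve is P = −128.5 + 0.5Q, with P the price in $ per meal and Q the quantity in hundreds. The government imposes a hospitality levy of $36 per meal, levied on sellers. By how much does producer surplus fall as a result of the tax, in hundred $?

Rewrite in direct form: Qd = 423.5 − 2.5P and Qs = 2P + 257.
Before the tax: set 423.5 − 2.5P = 2P + 257 → P* = $37, Q* = 331.
With the tax collected from sellers, supply shifts: Qs = 2(P − 36) + 257.
Solving gives Q = 291 with consumers paying $53 and sellers receiving $17 (the $36 wedge).
ΔPS is the trapezoid between Q = 291 and Q = 331 of height $20: ½ · (331 + 291) · 20 = $6220.

Producer surplus falls by $6220 hundred.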